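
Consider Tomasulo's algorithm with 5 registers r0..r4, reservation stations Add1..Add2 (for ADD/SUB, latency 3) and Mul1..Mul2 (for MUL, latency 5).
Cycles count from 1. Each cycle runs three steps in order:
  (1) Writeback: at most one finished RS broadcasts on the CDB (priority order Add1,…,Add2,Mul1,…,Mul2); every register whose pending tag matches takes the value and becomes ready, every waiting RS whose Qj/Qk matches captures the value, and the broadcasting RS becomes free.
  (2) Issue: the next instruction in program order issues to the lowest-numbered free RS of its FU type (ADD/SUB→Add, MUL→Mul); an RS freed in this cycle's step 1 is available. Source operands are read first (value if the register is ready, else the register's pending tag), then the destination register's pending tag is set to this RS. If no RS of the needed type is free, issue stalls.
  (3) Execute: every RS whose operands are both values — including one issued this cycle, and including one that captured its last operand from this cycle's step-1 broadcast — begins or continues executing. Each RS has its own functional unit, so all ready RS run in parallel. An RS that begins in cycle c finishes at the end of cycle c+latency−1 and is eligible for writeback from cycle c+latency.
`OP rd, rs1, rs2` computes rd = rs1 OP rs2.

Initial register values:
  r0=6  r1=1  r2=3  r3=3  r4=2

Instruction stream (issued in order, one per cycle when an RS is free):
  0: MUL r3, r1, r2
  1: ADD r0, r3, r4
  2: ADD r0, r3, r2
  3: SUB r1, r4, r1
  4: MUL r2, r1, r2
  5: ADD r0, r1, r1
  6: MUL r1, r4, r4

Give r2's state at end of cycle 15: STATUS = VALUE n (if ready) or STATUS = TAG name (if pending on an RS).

  c1: issue MUL r3<-Mul1  regs: r0:6,r1:1,r2:3,r3:Mul1,r4:2
  c2: issue ADD r0<-Add1  regs: r0:Add1,r1:1,r2:3,r3:Mul1,r4:2
  c3: issue ADD r0<-Add2  regs: r0:Add2,r1:1,r2:3,r3:Mul1,r4:2
  c4: stall  regs: r0:Add2,r1:1,r2:3,r3:Mul1,r4:2
  c5: stall  regs: r0:Add2,r1:1,r2:3,r3:Mul1,r4:2
  c6: CDB Mul1=3; stall  regs: r0:Add2,r1:1,r2:3,r3:3,r4:2
  c7: stall  regs: r0:Add2,r1:1,r2:3,r3:3,r4:2
  c8: stall  regs: r0:Add2,r1:1,r2:3,r3:3,r4:2
  c9: CDB Add1=5; issue SUB r1<-Add1  regs: r0:Add2,r1:Add1,r2:3,r3:3,r4:2
  c10: CDB Add2=6; issue MUL r2<-Mul1  regs: r0:6,r1:Add1,r2:Mul1,r3:3,r4:2
  c11: issue ADD r0<-Add2  regs: r0:Add2,r1:Add1,r2:Mul1,r3:3,r4:2
  c12: CDB Add1=1; issue MUL r1<-Mul2  regs: r0:Add2,r1:Mul2,r2:Mul1,r3:3,r4:2
  c13: -  regs: r0:Add2,r1:Mul2,r2:Mul1,r3:3,r4:2
  c14: -  regs: r0:Add2,r1:Mul2,r2:Mul1,r3:3,r4:2
  c15: CDB Add2=2  regs: r0:2,r1:Mul2,r2:Mul1,r3:3,r4:2

STATUS = TAG Mul1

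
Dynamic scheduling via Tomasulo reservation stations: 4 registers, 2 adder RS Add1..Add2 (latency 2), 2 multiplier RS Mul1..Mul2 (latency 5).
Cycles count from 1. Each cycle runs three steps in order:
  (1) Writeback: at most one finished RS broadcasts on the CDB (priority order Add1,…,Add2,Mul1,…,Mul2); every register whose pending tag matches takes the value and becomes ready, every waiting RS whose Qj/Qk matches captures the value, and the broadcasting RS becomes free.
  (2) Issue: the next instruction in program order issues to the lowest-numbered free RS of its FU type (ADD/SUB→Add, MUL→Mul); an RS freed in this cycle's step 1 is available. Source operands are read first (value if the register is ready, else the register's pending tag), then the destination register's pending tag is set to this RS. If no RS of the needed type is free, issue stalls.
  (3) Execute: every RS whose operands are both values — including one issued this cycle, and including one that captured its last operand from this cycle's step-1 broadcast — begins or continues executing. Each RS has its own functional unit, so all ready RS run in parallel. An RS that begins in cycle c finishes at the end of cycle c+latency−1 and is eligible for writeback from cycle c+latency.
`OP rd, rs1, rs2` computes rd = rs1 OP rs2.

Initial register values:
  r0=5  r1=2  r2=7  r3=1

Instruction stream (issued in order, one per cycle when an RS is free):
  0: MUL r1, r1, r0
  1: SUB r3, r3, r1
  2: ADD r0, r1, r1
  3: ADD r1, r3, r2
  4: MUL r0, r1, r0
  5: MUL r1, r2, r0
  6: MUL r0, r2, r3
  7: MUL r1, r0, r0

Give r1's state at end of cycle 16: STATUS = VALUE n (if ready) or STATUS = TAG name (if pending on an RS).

  c1: issue MUL r1<-Mul1  regs: r0:5,r1:Mul1,r2:7,r3:1
  c2: issue SUB r3<-Add1  regs: r0:5,r1:Mul1,r2:7,r3:Add1
  c3: issue ADD r0<-Add2  regs: r0:Add2,r1:Mul1,r2:7,r3:Add1
  c4: stall  regs: r0:Add2,r1:Mul1,r2:7,r3:Add1
  c5: stall  regs: r0:Add2,r1:Mul1,r2:7,r3:Add1
  c6: CDB Mul1=10; stall  regs: r0:Add2,r1:10,r2:7,r3:Add1
  c7: stall  regs: r0:Add2,r1:10,r2:7,r3:Add1
  c8: CDB Add1=-9; issue ADD r1<-Add1  regs: r0:Add2,r1:Add1,r2:7,r3:-9
  c9: CDB Add2=20; issue MUL r0<-Mul1  regs: r0:Mul1,r1:Add1,r2:7,r3:-9
  c10: CDB Add1=-2; issue MUL r1<-Mul2  regs: r0:Mul1,r1:Mul2,r2:7,r3:-9
  c11: stall  regs: r0:Mul1,r1:Mul2,r2:7,r3:-9
  c12: stall  regs: r0:Mul1,r1:Mul2,r2:7,r3:-9
  c13: stall  regs: r0:Mul1,r1:Mul2,r2:7,r3:-9
  c14: stall  regs: r0:Mul1,r1:Mul2,r2:7,r3:-9
  c15: CDB Mul1=-40; issue MUL r0<-Mul1  regs: r0:Mul1,r1:Mul2,r2:7,r3:-9
  c16: stall  regs: r0:Mul1,r1:Mul2,r2:7,r3:-9

STATUS = TAG Mul2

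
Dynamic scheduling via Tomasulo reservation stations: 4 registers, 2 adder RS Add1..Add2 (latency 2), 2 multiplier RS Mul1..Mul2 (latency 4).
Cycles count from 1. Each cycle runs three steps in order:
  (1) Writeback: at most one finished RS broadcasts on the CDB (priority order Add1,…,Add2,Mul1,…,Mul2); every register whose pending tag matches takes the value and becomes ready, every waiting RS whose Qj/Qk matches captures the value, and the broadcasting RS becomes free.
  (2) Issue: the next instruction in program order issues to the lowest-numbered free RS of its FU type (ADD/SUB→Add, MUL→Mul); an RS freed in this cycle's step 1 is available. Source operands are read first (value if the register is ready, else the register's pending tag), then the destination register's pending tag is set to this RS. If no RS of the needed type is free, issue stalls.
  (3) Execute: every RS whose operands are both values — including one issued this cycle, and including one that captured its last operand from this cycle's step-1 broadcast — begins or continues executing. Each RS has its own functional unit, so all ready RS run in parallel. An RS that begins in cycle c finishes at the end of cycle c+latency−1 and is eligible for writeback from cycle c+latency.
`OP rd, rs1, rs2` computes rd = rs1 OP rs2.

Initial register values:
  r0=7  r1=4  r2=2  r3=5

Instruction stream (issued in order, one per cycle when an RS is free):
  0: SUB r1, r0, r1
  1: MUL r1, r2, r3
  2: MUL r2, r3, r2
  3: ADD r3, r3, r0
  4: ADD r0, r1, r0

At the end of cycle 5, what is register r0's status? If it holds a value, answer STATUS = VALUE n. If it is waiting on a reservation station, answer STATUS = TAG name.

STATUS = TAG Add2

  c1: issue SUB r1<-Add1  regs: r0:7,r1:Add1,r2:2,r3:5
  c2: issue MUL r1<-Mul1  regs: r0:7,r1:Mul1,r2:2,r3:5
  c3: CDB Add1=3; issue MUL r2<-Mul2  regs: r0:7,r1:Mul1,r2:Mul2,r3:5
  c4: issue ADD r3<-Add1  regs: r0:7,r1:Mul1,r2:Mul2,r3:Add1
  c5: issue ADD r0<-Add2  regs: r0:Add2,r1:Mul1,r2:Mul2,r3:Add1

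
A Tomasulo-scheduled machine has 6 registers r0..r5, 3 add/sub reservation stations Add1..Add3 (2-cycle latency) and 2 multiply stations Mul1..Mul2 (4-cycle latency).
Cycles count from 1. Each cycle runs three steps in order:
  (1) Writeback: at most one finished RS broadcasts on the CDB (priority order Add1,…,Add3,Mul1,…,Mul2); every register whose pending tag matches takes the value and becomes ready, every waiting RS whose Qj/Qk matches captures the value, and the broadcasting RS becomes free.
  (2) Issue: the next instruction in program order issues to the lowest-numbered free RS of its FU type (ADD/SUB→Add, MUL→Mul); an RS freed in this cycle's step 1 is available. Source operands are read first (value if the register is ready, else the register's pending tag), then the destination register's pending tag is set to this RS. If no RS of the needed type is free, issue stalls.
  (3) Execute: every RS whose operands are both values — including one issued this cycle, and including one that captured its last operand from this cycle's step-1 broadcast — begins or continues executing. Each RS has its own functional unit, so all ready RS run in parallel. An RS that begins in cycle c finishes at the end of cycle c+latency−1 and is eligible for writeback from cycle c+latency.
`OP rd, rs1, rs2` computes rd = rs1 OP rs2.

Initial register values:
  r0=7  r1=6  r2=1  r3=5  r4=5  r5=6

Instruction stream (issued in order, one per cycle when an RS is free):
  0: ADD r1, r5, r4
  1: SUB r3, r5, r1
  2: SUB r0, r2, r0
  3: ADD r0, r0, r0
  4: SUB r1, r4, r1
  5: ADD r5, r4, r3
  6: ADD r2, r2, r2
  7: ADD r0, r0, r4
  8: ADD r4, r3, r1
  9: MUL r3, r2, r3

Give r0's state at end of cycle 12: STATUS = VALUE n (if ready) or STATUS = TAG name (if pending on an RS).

STATUS = VALUE -7

  c1: issue ADD r1<-Add1  regs: r0:7,r1:Add1,r2:1,r3:5,r4:5,r5:6
  c2: issue SUB r3<-Add2  regs: r0:7,r1:Add1,r2:1,r3:Add2,r4:5,r5:6
  c3: CDB Add1=11; issue SUB r0<-Add1  regs: r0:Add1,r1:11,r2:1,r3:Add2,r4:5,r5:6
  c4: issue ADD r0<-Add3  regs: r0:Add3,r1:11,r2:1,r3:Add2,r4:5,r5:6
  c5: CDB Add1=-6; issue SUB r1<-Add1  regs: r0:Add3,r1:Add1,r2:1,r3:Add2,r4:5,r5:6
  c6: CDB Add2=-5; issue ADD r5<-Add2  regs: r0:Add3,r1:Add1,r2:1,r3:-5,r4:5,r5:Add2
  c7: CDB Add1=-6; issue ADD r2<-Add1  regs: r0:Add3,r1:-6,r2:Add1,r3:-5,r4:5,r5:Add2
  c8: CDB Add2=0; issue ADD r0<-Add2  regs: r0:Add2,r1:-6,r2:Add1,r3:-5,r4:5,r5:0
  c9: CDB Add1=2; issue ADD r4<-Add1  regs: r0:Add2,r1:-6,r2:2,r3:-5,r4:Add1,r5:0
  c10: CDB Add3=-12; issue MUL r3<-Mul1  regs: r0:Add2,r1:-6,r2:2,r3:Mul1,r4:Add1,r5:0
  c11: CDB Add1=-11  regs: r0:Add2,r1:-6,r2:2,r3:Mul1,r4:-11,r5:0
  c12: CDB Add2=-7  regs: r0:-7,r1:-6,r2:2,r3:Mul1,r4:-11,r5:0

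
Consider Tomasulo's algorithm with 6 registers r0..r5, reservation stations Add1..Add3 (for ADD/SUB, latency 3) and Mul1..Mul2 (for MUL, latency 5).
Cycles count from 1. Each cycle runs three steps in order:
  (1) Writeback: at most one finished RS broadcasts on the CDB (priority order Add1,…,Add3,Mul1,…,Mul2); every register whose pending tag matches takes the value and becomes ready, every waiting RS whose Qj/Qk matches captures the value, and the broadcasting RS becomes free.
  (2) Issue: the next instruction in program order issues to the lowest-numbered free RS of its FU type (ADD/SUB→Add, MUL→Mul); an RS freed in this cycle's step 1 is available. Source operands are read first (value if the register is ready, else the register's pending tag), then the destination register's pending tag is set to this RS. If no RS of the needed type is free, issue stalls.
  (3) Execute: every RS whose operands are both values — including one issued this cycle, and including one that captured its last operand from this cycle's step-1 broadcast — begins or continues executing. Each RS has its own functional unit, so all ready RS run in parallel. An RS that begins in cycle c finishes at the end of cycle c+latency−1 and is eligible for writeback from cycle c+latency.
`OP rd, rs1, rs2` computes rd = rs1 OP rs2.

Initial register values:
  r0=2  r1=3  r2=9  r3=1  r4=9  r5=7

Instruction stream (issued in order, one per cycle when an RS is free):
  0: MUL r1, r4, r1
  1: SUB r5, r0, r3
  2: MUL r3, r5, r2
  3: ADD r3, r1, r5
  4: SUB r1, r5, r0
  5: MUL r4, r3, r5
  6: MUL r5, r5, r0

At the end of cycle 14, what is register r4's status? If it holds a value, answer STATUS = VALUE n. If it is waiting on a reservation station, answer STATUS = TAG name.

  c1: issue MUL r1<-Mul1  regs: r0:2,r1:Mul1,r2:9,r3:1,r4:9,r5:7
  c2: issue SUB r5<-Add1  regs: r0:2,r1:Mul1,r2:9,r3:1,r4:9,r5:Add1
  c3: issue MUL r3<-Mul2  regs: r0:2,r1:Mul1,r2:9,r3:Mul2,r4:9,r5:Add1
  c4: issue ADD r3<-Add2  regs: r0:2,r1:Mul1,r2:9,r3:Add2,r4:9,r5:Add1
  c5: CDB Add1=1; issue SUB r1<-Add1  regs: r0:2,r1:Add1,r2:9,r3:Add2,r4:9,r5:1
  c6: CDB Mul1=27; issue MUL r4<-Mul1  regs: r0:2,r1:Add1,r2:9,r3:Add2,r4:Mul1,r5:1
  c7: stall  regs: r0:2,r1:Add1,r2:9,r3:Add2,r4:Mul1,r5:1
  c8: CDB Add1=-1; stall  regs: r0:2,r1:-1,r2:9,r3:Add2,r4:Mul1,r5:1
  c9: CDB Add2=28; stall  regs: r0:2,r1:-1,r2:9,r3:28,r4:Mul1,r5:1
  c10: CDB Mul2=9; issue MUL r5<-Mul2  regs: r0:2,r1:-1,r2:9,r3:28,r4:Mul1,r5:Mul2
  c11: -  regs: r0:2,r1:-1,r2:9,r3:28,r4:Mul1,r5:Mul2
  c12: -  regs: r0:2,r1:-1,r2:9,r3:28,r4:Mul1,r5:Mul2
  c13: -  regs: r0:2,r1:-1,r2:9,r3:28,r4:Mul1,r5:Mul2
  c14: CDB Mul1=28  regs: r0:2,r1:-1,r2:9,r3:28,r4:28,r5:Mul2

STATUS = VALUE 28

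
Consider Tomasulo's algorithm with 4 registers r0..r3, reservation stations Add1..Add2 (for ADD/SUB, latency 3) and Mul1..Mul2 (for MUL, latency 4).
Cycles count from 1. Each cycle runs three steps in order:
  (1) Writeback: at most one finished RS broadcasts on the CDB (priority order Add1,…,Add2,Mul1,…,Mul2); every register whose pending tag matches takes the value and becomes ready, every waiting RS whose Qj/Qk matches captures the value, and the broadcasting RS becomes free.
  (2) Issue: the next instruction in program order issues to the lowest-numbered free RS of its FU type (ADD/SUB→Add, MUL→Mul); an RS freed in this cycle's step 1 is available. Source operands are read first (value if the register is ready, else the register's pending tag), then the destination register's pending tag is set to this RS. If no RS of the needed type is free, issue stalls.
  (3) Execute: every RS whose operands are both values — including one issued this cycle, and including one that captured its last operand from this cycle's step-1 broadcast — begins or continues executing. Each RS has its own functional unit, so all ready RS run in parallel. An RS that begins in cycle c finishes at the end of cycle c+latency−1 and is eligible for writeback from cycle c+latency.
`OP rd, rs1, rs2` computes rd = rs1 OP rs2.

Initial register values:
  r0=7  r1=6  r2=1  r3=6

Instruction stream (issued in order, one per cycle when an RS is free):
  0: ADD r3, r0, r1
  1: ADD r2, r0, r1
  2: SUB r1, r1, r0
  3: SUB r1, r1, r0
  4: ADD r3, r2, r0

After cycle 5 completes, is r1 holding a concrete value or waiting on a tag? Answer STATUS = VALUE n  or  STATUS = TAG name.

STATUS = TAG Add2

  c1: issue ADD r3<-Add1  regs: r0:7,r1:6,r2:1,r3:Add1
  c2: issue ADD r2<-Add2  regs: r0:7,r1:6,r2:Add2,r3:Add1
  c3: stall  regs: r0:7,r1:6,r2:Add2,r3:Add1
  c4: CDB Add1=13; issue SUB r1<-Add1  regs: r0:7,r1:Add1,r2:Add2,r3:13
  c5: CDB Add2=13; issue SUB r1<-Add2  regs: r0:7,r1:Add2,r2:13,r3:13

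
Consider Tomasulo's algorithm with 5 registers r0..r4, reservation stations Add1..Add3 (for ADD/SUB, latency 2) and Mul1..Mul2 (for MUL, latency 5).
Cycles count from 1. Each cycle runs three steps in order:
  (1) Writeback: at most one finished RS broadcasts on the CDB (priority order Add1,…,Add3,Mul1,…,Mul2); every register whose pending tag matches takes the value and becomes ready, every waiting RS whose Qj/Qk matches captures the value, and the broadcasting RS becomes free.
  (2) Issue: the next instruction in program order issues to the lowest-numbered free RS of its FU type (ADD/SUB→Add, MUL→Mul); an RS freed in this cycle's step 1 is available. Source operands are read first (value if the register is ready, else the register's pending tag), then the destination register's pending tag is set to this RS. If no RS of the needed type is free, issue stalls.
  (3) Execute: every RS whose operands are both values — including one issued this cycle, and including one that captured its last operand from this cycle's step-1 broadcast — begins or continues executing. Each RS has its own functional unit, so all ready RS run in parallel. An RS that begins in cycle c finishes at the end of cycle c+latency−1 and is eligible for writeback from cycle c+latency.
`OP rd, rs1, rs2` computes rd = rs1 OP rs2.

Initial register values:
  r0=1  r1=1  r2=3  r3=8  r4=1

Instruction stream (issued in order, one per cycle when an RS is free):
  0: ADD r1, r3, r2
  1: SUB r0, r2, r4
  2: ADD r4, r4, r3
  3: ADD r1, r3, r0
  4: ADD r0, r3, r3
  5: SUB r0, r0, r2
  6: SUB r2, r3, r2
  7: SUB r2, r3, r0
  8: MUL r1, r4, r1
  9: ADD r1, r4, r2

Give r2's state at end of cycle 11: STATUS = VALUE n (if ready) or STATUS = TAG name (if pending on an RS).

STATUS = TAG Add3

  c1: issue ADD r1<-Add1  regs: r0:1,r1:Add1,r2:3,r3:8,r4:1
  c2: issue SUB r0<-Add2  regs: r0:Add2,r1:Add1,r2:3,r3:8,r4:1
  c3: CDB Add1=11; issue ADD r4<-Add1  regs: r0:Add2,r1:11,r2:3,r3:8,r4:Add1
  c4: CDB Add2=2; issue ADD r1<-Add2  regs: r0:2,r1:Add2,r2:3,r3:8,r4:Add1
  c5: CDB Add1=9; issue ADD r0<-Add1  regs: r0:Add1,r1:Add2,r2:3,r3:8,r4:9
  c6: CDB Add2=10; issue SUB r0<-Add2  regs: r0:Add2,r1:10,r2:3,r3:8,r4:9
  c7: CDB Add1=16; issue SUB r2<-Add1  regs: r0:Add2,r1:10,r2:Add1,r3:8,r4:9
  c8: issue SUB r2<-Add3  regs: r0:Add2,r1:10,r2:Add3,r3:8,r4:9
  c9: CDB Add1=5; issue MUL r1<-Mul1  regs: r0:Add2,r1:Mul1,r2:Add3,r3:8,r4:9
  c10: CDB Add2=13; issue ADD r1<-Add1  regs: r0:13,r1:Add1,r2:Add3,r3:8,r4:9
  c11: -  regs: r0:13,r1:Add1,r2:Add3,r3:8,r4:9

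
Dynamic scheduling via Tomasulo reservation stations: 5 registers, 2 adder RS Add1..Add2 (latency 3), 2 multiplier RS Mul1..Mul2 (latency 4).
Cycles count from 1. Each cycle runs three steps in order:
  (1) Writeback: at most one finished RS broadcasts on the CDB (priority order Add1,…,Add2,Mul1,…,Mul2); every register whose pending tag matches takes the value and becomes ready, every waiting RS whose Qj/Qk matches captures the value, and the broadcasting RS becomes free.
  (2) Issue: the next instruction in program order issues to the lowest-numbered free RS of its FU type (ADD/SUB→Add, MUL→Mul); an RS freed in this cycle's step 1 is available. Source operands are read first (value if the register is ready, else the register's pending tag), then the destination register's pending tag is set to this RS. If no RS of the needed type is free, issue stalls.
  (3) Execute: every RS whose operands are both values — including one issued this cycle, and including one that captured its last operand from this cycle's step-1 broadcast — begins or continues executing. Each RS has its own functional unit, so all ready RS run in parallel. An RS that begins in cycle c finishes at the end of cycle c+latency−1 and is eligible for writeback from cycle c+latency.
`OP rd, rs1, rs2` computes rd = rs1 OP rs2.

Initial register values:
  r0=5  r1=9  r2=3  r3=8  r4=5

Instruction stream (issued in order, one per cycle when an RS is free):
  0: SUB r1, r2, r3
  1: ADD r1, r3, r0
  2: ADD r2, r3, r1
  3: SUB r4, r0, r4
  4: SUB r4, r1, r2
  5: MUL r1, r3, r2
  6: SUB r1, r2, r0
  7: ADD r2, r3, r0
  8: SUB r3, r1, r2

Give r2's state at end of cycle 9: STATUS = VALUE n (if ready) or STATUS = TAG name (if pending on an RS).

STATUS = VALUE 21

c1: issue SUB r1<-Add1 | r0:5,r1:Add1,r2:3,r3:8,r4:5
c2: issue ADD r1<-Add2 | r0:5,r1:Add2,r2:3,r3:8,r4:5
c3: stall | r0:5,r1:Add2,r2:3,r3:8,r4:5
c4: CDB Add1=-5; issue ADD r2<-Add1 | r0:5,r1:Add2,r2:Add1,r3:8,r4:5
c5: CDB Add2=13; issue SUB r4<-Add2 | r0:5,r1:13,r2:Add1,r3:8,r4:Add2
c6: stall | r0:5,r1:13,r2:Add1,r3:8,r4:Add2
c7: stall | r0:5,r1:13,r2:Add1,r3:8,r4:Add2
c8: CDB Add1=21; issue SUB r4<-Add1 | r0:5,r1:13,r2:21,r3:8,r4:Add1
c9: CDB Add2=0; issue MUL r1<-Mul1 | r0:5,r1:Mul1,r2:21,r3:8,r4:Add1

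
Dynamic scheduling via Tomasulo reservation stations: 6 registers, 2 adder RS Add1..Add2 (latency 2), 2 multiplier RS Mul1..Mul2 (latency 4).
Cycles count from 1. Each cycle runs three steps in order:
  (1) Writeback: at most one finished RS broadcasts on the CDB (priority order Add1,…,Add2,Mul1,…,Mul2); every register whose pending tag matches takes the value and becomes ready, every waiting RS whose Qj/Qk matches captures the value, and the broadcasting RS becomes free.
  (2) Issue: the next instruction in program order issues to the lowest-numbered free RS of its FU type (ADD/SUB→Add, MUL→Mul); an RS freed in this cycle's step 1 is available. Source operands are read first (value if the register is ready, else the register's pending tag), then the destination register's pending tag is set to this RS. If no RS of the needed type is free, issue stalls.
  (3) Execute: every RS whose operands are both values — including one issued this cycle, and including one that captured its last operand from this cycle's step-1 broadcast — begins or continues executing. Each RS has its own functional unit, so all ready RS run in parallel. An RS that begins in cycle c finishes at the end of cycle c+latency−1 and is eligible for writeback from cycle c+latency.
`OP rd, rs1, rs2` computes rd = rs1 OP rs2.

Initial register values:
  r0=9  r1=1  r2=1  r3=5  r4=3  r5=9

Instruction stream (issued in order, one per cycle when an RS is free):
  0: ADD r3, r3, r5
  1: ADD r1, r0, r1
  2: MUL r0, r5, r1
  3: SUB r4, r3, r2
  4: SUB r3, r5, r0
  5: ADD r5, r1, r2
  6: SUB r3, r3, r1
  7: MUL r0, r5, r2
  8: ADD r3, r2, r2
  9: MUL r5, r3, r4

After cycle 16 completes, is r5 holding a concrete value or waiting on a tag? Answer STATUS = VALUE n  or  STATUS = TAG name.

STATUS = TAG Mul2

  c1: issue ADD r3<-Add1  regs: r0:9,r1:1,r2:1,r3:Add1,r4:3,r5:9
  c2: issue ADD r1<-Add2  regs: r0:9,r1:Add2,r2:1,r3:Add1,r4:3,r5:9
  c3: CDB Add1=14; issue MUL r0<-Mul1  regs: r0:Mul1,r1:Add2,r2:1,r3:14,r4:3,r5:9
  c4: CDB Add2=10; issue SUB r4<-Add1  regs: r0:Mul1,r1:10,r2:1,r3:14,r4:Add1,r5:9
  c5: issue SUB r3<-Add2  regs: r0:Mul1,r1:10,r2:1,r3:Add2,r4:Add1,r5:9
  c6: CDB Add1=13; issue ADD r5<-Add1  regs: r0:Mul1,r1:10,r2:1,r3:Add2,r4:13,r5:Add1
  c7: stall  regs: r0:Mul1,r1:10,r2:1,r3:Add2,r4:13,r5:Add1
  c8: CDB Add1=11; issue SUB r3<-Add1  regs: r0:Mul1,r1:10,r2:1,r3:Add1,r4:13,r5:11
  c9: CDB Mul1=90; issue MUL r0<-Mul1  regs: r0:Mul1,r1:10,r2:1,r3:Add1,r4:13,r5:11
  c10: stall  regs: r0:Mul1,r1:10,r2:1,r3:Add1,r4:13,r5:11
  c11: CDB Add2=-81; issue ADD r3<-Add2  regs: r0:Mul1,r1:10,r2:1,r3:Add2,r4:13,r5:11
  c12: issue MUL r5<-Mul2  regs: r0:Mul1,r1:10,r2:1,r3:Add2,r4:13,r5:Mul2
  c13: CDB Add1=-91  regs: r0:Mul1,r1:10,r2:1,r3:Add2,r4:13,r5:Mul2
  c14: CDB Add2=2  regs: r0:Mul1,r1:10,r2:1,r3:2,r4:13,r5:Mul2
  c15: CDB Mul1=11  regs: r0:11,r1:10,r2:1,r3:2,r4:13,r5:Mul2
  c16: -  regs: r0:11,r1:10,r2:1,r3:2,r4:13,r5:Mul2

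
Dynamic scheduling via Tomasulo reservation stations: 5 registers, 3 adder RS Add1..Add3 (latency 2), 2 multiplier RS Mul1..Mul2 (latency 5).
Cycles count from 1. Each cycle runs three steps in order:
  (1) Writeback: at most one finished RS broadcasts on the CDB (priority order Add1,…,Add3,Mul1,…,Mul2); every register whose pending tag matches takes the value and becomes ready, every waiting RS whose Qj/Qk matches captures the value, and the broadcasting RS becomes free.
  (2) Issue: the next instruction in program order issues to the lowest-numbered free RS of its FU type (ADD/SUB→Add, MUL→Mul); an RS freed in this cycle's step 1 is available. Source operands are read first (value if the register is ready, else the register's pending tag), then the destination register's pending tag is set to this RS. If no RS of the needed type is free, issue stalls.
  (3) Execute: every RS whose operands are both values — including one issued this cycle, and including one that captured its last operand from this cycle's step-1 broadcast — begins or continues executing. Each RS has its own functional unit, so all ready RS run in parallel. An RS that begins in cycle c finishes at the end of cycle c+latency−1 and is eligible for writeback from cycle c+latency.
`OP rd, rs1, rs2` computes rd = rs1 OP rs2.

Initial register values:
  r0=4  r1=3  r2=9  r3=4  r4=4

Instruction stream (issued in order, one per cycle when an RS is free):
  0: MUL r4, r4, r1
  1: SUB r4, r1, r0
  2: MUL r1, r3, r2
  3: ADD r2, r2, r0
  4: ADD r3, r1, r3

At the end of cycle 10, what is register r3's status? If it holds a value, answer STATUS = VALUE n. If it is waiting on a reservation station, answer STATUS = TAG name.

STATUS = VALUE 40

cycle 1: issue MUL r4<-Mul1 // r0:4,r1:3,r2:9,r3:4,r4:Mul1
cycle 2: issue SUB r4<-Add1 // r0:4,r1:3,r2:9,r3:4,r4:Add1
cycle 3: issue MUL r1<-Mul2 // r0:4,r1:Mul2,r2:9,r3:4,r4:Add1
cycle 4: CDB Add1=-1; issue ADD r2<-Add1 // r0:4,r1:Mul2,r2:Add1,r3:4,r4:-1
cycle 5: issue ADD r3<-Add2 // r0:4,r1:Mul2,r2:Add1,r3:Add2,r4:-1
cycle 6: CDB Add1=13 // r0:4,r1:Mul2,r2:13,r3:Add2,r4:-1
cycle 7: CDB Mul1=12 // r0:4,r1:Mul2,r2:13,r3:Add2,r4:-1
cycle 8: CDB Mul2=36 // r0:4,r1:36,r2:13,r3:Add2,r4:-1
cycle 9: - // r0:4,r1:36,r2:13,r3:Add2,r4:-1
cycle 10: CDB Add2=40 // r0:4,r1:36,r2:13,r3:40,r4:-1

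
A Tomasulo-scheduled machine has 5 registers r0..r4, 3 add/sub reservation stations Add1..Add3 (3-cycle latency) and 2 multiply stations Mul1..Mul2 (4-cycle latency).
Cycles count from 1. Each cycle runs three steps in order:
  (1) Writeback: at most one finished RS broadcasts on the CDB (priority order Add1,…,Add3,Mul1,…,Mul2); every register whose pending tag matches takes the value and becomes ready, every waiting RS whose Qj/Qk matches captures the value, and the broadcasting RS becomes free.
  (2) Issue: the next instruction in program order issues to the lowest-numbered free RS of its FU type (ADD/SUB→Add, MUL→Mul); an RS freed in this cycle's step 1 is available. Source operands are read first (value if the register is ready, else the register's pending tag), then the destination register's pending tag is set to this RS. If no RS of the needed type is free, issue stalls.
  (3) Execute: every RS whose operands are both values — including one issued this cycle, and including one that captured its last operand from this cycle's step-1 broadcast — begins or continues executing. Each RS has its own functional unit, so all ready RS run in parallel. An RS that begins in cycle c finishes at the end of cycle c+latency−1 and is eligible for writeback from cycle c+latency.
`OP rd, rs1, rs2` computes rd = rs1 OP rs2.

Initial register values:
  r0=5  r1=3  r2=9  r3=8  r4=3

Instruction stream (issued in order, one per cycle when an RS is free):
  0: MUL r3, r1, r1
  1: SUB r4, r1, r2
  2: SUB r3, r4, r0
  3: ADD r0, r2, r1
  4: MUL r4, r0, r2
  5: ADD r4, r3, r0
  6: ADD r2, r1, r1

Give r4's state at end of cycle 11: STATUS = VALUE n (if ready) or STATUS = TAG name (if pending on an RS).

cycle 1: issue MUL r3<-Mul1 // r0:5,r1:3,r2:9,r3:Mul1,r4:3
cycle 2: issue SUB r4<-Add1 // r0:5,r1:3,r2:9,r3:Mul1,r4:Add1
cycle 3: issue SUB r3<-Add2 // r0:5,r1:3,r2:9,r3:Add2,r4:Add1
cycle 4: issue ADD r0<-Add3 // r0:Add3,r1:3,r2:9,r3:Add2,r4:Add1
cycle 5: CDB Add1=-6; issue MUL r4<-Mul2 // r0:Add3,r1:3,r2:9,r3:Add2,r4:Mul2
cycle 6: CDB Mul1=9; issue ADD r4<-Add1 // r0:Add3,r1:3,r2:9,r3:Add2,r4:Add1
cycle 7: CDB Add3=12; issue ADD r2<-Add3 // r0:12,r1:3,r2:Add3,r3:Add2,r4:Add1
cycle 8: CDB Add2=-11 // r0:12,r1:3,r2:Add3,r3:-11,r4:Add1
cycle 9: - // r0:12,r1:3,r2:Add3,r3:-11,r4:Add1
cycle 10: CDB Add3=6 // r0:12,r1:3,r2:6,r3:-11,r4:Add1
cycle 11: CDB Add1=1 // r0:12,r1:3,r2:6,r3:-11,r4:1

STATUS = VALUE 1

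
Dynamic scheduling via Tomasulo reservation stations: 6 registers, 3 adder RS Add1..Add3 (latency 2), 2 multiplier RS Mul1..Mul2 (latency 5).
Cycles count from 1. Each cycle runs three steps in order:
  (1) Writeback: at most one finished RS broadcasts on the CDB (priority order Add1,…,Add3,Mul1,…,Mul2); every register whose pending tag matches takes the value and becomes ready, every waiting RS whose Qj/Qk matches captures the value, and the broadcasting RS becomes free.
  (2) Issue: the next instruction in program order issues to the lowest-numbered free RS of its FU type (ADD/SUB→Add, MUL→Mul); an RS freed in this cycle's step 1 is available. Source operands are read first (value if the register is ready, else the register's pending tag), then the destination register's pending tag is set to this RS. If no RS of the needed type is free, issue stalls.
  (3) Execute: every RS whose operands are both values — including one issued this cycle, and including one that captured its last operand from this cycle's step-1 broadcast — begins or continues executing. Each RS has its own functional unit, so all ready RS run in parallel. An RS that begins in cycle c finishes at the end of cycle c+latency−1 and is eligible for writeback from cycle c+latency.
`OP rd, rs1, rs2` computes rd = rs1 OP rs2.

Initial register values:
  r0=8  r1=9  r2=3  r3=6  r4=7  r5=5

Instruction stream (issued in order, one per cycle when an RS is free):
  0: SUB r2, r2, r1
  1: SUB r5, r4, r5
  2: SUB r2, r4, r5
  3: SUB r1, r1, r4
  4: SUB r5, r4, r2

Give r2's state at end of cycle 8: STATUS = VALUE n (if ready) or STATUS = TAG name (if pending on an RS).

STATUS = VALUE 5

c1: issue SUB r2<-Add1 | r0:8,r1:9,r2:Add1,r3:6,r4:7,r5:5
c2: issue SUB r5<-Add2 | r0:8,r1:9,r2:Add1,r3:6,r4:7,r5:Add2
c3: CDB Add1=-6; issue SUB r2<-Add1 | r0:8,r1:9,r2:Add1,r3:6,r4:7,r5:Add2
c4: CDB Add2=2; issue SUB r1<-Add2 | r0:8,r1:Add2,r2:Add1,r3:6,r4:7,r5:2
c5: issue SUB r5<-Add3 | r0:8,r1:Add2,r2:Add1,r3:6,r4:7,r5:Add3
c6: CDB Add1=5 | r0:8,r1:Add2,r2:5,r3:6,r4:7,r5:Add3
c7: CDB Add2=2 | r0:8,r1:2,r2:5,r3:6,r4:7,r5:Add3
c8: CDB Add3=2 | r0:8,r1:2,r2:5,r3:6,r4:7,r5:2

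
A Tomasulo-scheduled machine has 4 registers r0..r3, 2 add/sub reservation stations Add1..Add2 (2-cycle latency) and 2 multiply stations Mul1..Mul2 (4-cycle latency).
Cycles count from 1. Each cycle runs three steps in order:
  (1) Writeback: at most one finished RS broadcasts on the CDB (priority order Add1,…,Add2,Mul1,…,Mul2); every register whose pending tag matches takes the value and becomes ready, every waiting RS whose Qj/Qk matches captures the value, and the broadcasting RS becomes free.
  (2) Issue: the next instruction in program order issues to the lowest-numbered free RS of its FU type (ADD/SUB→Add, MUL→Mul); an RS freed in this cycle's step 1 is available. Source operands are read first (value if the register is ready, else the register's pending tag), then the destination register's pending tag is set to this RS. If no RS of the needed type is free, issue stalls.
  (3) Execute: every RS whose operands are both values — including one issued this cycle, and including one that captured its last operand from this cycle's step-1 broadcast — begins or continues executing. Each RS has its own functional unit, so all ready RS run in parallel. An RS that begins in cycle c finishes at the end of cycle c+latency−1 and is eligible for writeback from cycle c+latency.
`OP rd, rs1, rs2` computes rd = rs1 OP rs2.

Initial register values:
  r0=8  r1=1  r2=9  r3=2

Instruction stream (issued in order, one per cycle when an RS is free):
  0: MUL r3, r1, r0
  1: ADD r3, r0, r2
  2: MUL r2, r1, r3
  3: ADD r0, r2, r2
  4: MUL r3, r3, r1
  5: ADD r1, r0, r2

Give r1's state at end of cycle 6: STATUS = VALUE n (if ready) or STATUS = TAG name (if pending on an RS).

STATUS = TAG Add2

cycle 1: issue MUL r3<-Mul1 // r0:8,r1:1,r2:9,r3:Mul1
cycle 2: issue ADD r3<-Add1 // r0:8,r1:1,r2:9,r3:Add1
cycle 3: issue MUL r2<-Mul2 // r0:8,r1:1,r2:Mul2,r3:Add1
cycle 4: CDB Add1=17; issue ADD r0<-Add1 // r0:Add1,r1:1,r2:Mul2,r3:17
cycle 5: CDB Mul1=8; issue MUL r3<-Mul1 // r0:Add1,r1:1,r2:Mul2,r3:Mul1
cycle 6: issue ADD r1<-Add2 // r0:Add1,r1:Add2,r2:Mul2,r3:Mul1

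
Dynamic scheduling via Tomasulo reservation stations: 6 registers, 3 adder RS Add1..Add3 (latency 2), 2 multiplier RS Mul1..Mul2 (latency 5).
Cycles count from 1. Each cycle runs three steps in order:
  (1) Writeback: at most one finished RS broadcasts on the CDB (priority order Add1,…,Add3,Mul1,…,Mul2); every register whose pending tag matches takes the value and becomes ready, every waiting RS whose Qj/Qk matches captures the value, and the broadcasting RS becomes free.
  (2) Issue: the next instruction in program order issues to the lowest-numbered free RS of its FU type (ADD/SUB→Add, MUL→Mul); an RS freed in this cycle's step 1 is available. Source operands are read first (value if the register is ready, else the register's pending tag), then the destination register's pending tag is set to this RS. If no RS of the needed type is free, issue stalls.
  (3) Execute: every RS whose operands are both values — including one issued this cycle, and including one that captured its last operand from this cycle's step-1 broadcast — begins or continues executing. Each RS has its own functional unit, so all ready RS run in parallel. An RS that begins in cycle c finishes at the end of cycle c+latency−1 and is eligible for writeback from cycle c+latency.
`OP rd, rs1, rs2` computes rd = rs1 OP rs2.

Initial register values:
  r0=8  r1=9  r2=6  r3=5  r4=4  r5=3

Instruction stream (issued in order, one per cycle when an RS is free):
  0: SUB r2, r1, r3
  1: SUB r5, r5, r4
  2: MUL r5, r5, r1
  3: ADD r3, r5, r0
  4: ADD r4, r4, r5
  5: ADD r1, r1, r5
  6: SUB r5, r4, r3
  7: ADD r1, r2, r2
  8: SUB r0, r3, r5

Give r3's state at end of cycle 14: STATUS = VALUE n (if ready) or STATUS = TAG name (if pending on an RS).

  c1: issue SUB r2<-Add1  regs: r0:8,r1:9,r2:Add1,r3:5,r4:4,r5:3
  c2: issue SUB r5<-Add2  regs: r0:8,r1:9,r2:Add1,r3:5,r4:4,r5:Add2
  c3: CDB Add1=4; issue MUL r5<-Mul1  regs: r0:8,r1:9,r2:4,r3:5,r4:4,r5:Mul1
  c4: CDB Add2=-1; issue ADD r3<-Add1  regs: r0:8,r1:9,r2:4,r3:Add1,r4:4,r5:Mul1
  c5: issue ADD r4<-Add2  regs: r0:8,r1:9,r2:4,r3:Add1,r4:Add2,r5:Mul1
  c6: issue ADD r1<-Add3  regs: r0:8,r1:Add3,r2:4,r3:Add1,r4:Add2,r5:Mul1
  c7: stall  regs: r0:8,r1:Add3,r2:4,r3:Add1,r4:Add2,r5:Mul1
  c8: stall  regs: r0:8,r1:Add3,r2:4,r3:Add1,r4:Add2,r5:Mul1
  c9: CDB Mul1=-9; stall  regs: r0:8,r1:Add3,r2:4,r3:Add1,r4:Add2,r5:-9
  c10: stall  regs: r0:8,r1:Add3,r2:4,r3:Add1,r4:Add2,r5:-9
  c11: CDB Add1=-1; issue SUB r5<-Add1  regs: r0:8,r1:Add3,r2:4,r3:-1,r4:Add2,r5:Add1
  c12: CDB Add2=-5; issue ADD r1<-Add2  regs: r0:8,r1:Add2,r2:4,r3:-1,r4:-5,r5:Add1
  c13: CDB Add3=0; issue SUB r0<-Add3  regs: r0:Add3,r1:Add2,r2:4,r3:-1,r4:-5,r5:Add1
  c14: CDB Add1=-4  regs: r0:Add3,r1:Add2,r2:4,r3:-1,r4:-5,r5:-4

STATUS = VALUE -1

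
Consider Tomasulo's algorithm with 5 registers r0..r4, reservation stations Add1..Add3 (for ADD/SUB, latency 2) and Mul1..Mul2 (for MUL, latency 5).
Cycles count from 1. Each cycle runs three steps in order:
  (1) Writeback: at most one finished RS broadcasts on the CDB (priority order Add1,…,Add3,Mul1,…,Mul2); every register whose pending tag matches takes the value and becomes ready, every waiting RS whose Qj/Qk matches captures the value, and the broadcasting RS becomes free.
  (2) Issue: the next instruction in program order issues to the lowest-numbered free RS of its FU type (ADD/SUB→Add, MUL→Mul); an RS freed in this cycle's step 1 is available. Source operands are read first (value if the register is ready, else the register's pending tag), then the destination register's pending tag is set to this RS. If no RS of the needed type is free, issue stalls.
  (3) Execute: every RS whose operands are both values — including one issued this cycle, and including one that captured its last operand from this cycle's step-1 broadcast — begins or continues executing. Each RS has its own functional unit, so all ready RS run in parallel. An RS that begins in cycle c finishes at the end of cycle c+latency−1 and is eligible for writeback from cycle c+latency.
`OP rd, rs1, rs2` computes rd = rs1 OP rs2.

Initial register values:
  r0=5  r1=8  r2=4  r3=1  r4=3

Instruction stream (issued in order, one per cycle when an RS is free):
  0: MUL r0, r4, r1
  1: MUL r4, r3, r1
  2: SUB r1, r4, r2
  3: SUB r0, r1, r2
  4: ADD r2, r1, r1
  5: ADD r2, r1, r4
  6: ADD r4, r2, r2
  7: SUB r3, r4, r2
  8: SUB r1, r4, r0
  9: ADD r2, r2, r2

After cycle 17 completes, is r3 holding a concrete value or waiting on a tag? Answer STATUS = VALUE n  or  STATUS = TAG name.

STATUS = VALUE 12

cycle 1: issue MUL r0<-Mul1 // r0:Mul1,r1:8,r2:4,r3:1,r4:3
cycle 2: issue MUL r4<-Mul2 // r0:Mul1,r1:8,r2:4,r3:1,r4:Mul2
cycle 3: issue SUB r1<-Add1 // r0:Mul1,r1:Add1,r2:4,r3:1,r4:Mul2
cycle 4: issue SUB r0<-Add2 // r0:Add2,r1:Add1,r2:4,r3:1,r4:Mul2
cycle 5: issue ADD r2<-Add3 // r0:Add2,r1:Add1,r2:Add3,r3:1,r4:Mul2
cycle 6: CDB Mul1=24; stall // r0:Add2,r1:Add1,r2:Add3,r3:1,r4:Mul2
cycle 7: CDB Mul2=8; stall // r0:Add2,r1:Add1,r2:Add3,r3:1,r4:8
cycle 8: stall // r0:Add2,r1:Add1,r2:Add3,r3:1,r4:8
cycle 9: CDB Add1=4; issue ADD r2<-Add1 // r0:Add2,r1:4,r2:Add1,r3:1,r4:8
cycle 10: stall // r0:Add2,r1:4,r2:Add1,r3:1,r4:8
cycle 11: CDB Add1=12; issue ADD r4<-Add1 // r0:Add2,r1:4,r2:12,r3:1,r4:Add1
cycle 12: CDB Add2=0; issue SUB r3<-Add2 // r0:0,r1:4,r2:12,r3:Add2,r4:Add1
cycle 13: CDB Add1=24; issue SUB r1<-Add1 // r0:0,r1:Add1,r2:12,r3:Add2,r4:24
cycle 14: CDB Add3=8; issue ADD r2<-Add3 // r0:0,r1:Add1,r2:Add3,r3:Add2,r4:24
cycle 15: CDB Add1=24 // r0:0,r1:24,r2:Add3,r3:Add2,r4:24
cycle 16: CDB Add2=12 // r0:0,r1:24,r2:Add3,r3:12,r4:24
cycle 17: CDB Add3=24 // r0:0,r1:24,r2:24,r3:12,r4:24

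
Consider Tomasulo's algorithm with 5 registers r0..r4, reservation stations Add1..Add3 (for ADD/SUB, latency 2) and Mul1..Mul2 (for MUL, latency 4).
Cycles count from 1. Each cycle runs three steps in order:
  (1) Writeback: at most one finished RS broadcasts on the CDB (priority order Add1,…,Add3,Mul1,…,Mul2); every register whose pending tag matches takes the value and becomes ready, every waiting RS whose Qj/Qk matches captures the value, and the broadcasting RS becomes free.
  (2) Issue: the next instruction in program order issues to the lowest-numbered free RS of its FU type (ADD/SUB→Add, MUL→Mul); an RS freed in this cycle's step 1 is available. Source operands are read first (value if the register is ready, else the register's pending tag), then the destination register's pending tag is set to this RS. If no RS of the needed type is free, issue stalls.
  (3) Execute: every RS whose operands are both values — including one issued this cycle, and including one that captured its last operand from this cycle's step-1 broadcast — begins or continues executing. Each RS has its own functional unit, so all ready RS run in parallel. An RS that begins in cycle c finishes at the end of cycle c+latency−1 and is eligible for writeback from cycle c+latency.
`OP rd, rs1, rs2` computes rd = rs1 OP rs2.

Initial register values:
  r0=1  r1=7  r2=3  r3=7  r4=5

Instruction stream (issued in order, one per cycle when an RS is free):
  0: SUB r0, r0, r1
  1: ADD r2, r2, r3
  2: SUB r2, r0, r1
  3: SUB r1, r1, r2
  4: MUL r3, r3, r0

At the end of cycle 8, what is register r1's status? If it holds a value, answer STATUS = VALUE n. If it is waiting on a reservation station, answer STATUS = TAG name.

  c1: issue SUB r0<-Add1  regs: r0:Add1,r1:7,r2:3,r3:7,r4:5
  c2: issue ADD r2<-Add2  regs: r0:Add1,r1:7,r2:Add2,r3:7,r4:5
  c3: CDB Add1=-6; issue SUB r2<-Add1  regs: r0:-6,r1:7,r2:Add1,r3:7,r4:5
  c4: CDB Add2=10; issue SUB r1<-Add2  regs: r0:-6,r1:Add2,r2:Add1,r3:7,r4:5
  c5: CDB Add1=-13; issue MUL r3<-Mul1  regs: r0:-6,r1:Add2,r2:-13,r3:Mul1,r4:5
  c6: -  regs: r0:-6,r1:Add2,r2:-13,r3:Mul1,r4:5
  c7: CDB Add2=20  regs: r0:-6,r1:20,r2:-13,r3:Mul1,r4:5
  c8: -  regs: r0:-6,r1:20,r2:-13,r3:Mul1,r4:5

STATUS = VALUE 20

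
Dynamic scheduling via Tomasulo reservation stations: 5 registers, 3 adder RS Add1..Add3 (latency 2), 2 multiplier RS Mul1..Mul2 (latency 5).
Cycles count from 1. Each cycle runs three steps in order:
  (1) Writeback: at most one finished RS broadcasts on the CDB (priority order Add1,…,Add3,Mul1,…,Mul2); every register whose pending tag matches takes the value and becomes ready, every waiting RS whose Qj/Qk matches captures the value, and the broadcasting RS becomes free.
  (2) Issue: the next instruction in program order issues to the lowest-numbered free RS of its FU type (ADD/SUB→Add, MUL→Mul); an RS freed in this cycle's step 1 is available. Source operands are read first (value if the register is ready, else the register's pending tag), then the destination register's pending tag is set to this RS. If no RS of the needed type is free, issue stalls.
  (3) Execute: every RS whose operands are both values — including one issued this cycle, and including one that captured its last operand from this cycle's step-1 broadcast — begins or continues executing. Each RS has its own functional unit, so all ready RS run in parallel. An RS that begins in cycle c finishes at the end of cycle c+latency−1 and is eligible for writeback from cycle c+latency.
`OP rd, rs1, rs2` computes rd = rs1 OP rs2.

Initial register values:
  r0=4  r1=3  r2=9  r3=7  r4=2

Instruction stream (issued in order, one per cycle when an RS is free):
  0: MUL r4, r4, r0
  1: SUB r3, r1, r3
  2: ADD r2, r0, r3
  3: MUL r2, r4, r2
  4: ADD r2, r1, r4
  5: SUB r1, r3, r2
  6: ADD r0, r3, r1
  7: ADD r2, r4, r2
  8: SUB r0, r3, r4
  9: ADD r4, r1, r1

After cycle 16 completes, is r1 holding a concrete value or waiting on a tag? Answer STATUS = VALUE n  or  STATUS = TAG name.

STATUS = VALUE -15

c1: issue MUL r4<-Mul1 | r0:4,r1:3,r2:9,r3:7,r4:Mul1
c2: issue SUB r3<-Add1 | r0:4,r1:3,r2:9,r3:Add1,r4:Mul1
c3: issue ADD r2<-Add2 | r0:4,r1:3,r2:Add2,r3:Add1,r4:Mul1
c4: CDB Add1=-4; issue MUL r2<-Mul2 | r0:4,r1:3,r2:Mul2,r3:-4,r4:Mul1
c5: issue ADD r2<-Add1 | r0:4,r1:3,r2:Add1,r3:-4,r4:Mul1
c6: CDB Add2=0; issue SUB r1<-Add2 | r0:4,r1:Add2,r2:Add1,r3:-4,r4:Mul1
c7: CDB Mul1=8; issue ADD r0<-Add3 | r0:Add3,r1:Add2,r2:Add1,r3:-4,r4:8
c8: stall | r0:Add3,r1:Add2,r2:Add1,r3:-4,r4:8
c9: CDB Add1=11; issue ADD r2<-Add1 | r0:Add3,r1:Add2,r2:Add1,r3:-4,r4:8
c10: stall | r0:Add3,r1:Add2,r2:Add1,r3:-4,r4:8
c11: CDB Add1=19; issue SUB r0<-Add1 | r0:Add1,r1:Add2,r2:19,r3:-4,r4:8
c12: CDB Add2=-15; issue ADD r4<-Add2 | r0:Add1,r1:-15,r2:19,r3:-4,r4:Add2
c13: CDB Add1=-12 | r0:-12,r1:-15,r2:19,r3:-4,r4:Add2
c14: CDB Add2=-30 | r0:-12,r1:-15,r2:19,r3:-4,r4:-30
c15: CDB Add3=-19 | r0:-12,r1:-15,r2:19,r3:-4,r4:-30
c16: CDB Mul2=0 | r0:-12,r1:-15,r2:19,r3:-4,r4:-30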